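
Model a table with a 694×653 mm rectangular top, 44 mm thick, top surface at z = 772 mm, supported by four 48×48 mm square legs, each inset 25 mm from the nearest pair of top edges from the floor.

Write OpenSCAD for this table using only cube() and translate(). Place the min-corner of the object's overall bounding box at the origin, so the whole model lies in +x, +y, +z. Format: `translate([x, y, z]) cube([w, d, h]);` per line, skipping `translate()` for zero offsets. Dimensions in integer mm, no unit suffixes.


// leg_h = 772 - 44 = 728
translate([0, 0, 728]) cube([694, 653, 44]);
translate([25, 25, 0]) cube([48, 48, 728]);
translate([621, 25, 0]) cube([48, 48, 728]);
translate([25, 580, 0]) cube([48, 48, 728]);
translate([621, 580, 0]) cube([48, 48, 728]);


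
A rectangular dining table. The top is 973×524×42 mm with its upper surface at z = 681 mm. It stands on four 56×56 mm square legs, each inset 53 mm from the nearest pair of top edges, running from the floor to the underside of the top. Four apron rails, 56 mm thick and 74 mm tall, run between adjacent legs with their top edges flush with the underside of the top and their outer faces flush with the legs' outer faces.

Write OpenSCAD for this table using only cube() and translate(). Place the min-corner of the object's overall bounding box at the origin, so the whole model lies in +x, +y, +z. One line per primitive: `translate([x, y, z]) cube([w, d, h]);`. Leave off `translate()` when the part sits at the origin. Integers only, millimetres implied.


translate([0, 0, 639]) cube([973, 524, 42]);
translate([53, 53, 0]) cube([56, 56, 639]);
translate([864, 53, 0]) cube([56, 56, 639]);
translate([53, 415, 0]) cube([56, 56, 639]);
translate([864, 415, 0]) cube([56, 56, 639]);
translate([109, 53, 565]) cube([755, 56, 74]);
translate([109, 415, 565]) cube([755, 56, 74]);
translate([53, 109, 565]) cube([56, 306, 74]);
translate([864, 109, 565]) cube([56, 306, 74]);


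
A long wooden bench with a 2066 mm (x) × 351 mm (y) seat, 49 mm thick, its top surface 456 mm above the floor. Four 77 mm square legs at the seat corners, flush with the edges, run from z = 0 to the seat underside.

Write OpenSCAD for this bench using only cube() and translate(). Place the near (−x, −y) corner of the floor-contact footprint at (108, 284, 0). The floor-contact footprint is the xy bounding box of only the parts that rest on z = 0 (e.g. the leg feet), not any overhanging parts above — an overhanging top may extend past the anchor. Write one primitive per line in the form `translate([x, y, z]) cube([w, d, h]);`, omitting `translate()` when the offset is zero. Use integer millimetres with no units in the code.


translate([108, 284, 407]) cube([2066, 351, 49]);
translate([108, 284, 0]) cube([77, 77, 407]);
translate([108, 558, 0]) cube([77, 77, 407]);
translate([2097, 284, 0]) cube([77, 77, 407]);
translate([2097, 558, 0]) cube([77, 77, 407]);


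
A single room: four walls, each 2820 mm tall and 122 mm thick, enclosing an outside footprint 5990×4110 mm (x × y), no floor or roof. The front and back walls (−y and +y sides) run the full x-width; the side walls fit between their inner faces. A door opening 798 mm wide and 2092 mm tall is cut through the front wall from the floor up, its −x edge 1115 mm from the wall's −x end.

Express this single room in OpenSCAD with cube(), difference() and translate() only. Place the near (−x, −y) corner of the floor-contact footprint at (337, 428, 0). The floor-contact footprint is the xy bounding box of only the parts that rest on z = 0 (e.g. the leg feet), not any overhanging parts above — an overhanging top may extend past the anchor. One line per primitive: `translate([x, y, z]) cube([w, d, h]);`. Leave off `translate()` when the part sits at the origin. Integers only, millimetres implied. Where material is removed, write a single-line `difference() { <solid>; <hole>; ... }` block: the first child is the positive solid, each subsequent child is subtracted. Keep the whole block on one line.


difference() { translate([337, 428, 0]) cube([5990, 122, 2820]); translate([1452, 428, 0]) cube([798, 122, 2092]); }
translate([337, 4416, 0]) cube([5990, 122, 2820]);
translate([337, 550, 0]) cube([122, 3866, 2820]);
translate([6205, 550, 0]) cube([122, 3866, 2820]);


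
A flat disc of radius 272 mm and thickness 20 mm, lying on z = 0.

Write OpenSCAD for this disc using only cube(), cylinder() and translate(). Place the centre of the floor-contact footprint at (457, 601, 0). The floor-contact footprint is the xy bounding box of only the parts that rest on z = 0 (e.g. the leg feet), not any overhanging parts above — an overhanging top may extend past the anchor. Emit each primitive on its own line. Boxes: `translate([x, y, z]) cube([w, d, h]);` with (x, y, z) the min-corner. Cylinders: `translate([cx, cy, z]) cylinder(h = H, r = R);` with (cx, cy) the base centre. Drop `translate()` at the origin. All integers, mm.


translate([457, 601, 0]) cylinder(h = 20, r = 272);


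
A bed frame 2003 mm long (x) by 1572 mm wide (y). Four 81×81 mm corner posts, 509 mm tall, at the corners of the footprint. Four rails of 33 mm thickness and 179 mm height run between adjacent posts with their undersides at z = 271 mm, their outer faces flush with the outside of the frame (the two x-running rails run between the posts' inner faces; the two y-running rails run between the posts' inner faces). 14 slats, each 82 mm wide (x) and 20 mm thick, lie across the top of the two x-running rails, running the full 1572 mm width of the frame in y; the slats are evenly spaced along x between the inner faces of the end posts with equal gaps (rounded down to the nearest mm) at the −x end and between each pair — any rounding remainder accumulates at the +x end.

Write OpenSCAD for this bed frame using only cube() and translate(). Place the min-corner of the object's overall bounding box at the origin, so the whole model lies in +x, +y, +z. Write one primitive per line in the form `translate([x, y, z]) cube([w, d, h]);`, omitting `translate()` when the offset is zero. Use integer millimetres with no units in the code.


cube([81, 81, 509]);
translate([0, 1491, 0]) cube([81, 81, 509]);
translate([1922, 0, 0]) cube([81, 81, 509]);
translate([1922, 1491, 0]) cube([81, 81, 509]);
translate([81, 0, 271]) cube([1841, 33, 179]);
translate([81, 1539, 271]) cube([1841, 33, 179]);
translate([0, 81, 271]) cube([33, 1410, 179]);
translate([1970, 81, 271]) cube([33, 1410, 179]);
translate([127, 0, 450]) cube([82, 1572, 20]);
translate([255, 0, 450]) cube([82, 1572, 20]);
translate([383, 0, 450]) cube([82, 1572, 20]);
translate([511, 0, 450]) cube([82, 1572, 20]);
translate([639, 0, 450]) cube([82, 1572, 20]);
translate([767, 0, 450]) cube([82, 1572, 20]);
translate([895, 0, 450]) cube([82, 1572, 20]);
translate([1023, 0, 450]) cube([82, 1572, 20]);
translate([1151, 0, 450]) cube([82, 1572, 20]);
translate([1279, 0, 450]) cube([82, 1572, 20]);
translate([1407, 0, 450]) cube([82, 1572, 20]);
translate([1535, 0, 450]) cube([82, 1572, 20]);
translate([1663, 0, 450]) cube([82, 1572, 20]);
translate([1791, 0, 450]) cube([82, 1572, 20]);


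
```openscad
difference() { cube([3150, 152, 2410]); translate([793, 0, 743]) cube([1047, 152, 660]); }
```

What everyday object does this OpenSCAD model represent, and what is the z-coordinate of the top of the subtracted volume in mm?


A wall with a window opening. The window head height is 1403 mm.

A wall with a rectangular opening subtracted — a window. Sill at z = 743, opening 660 mm tall, so the head is at 743 + 660 = 1403 mm.


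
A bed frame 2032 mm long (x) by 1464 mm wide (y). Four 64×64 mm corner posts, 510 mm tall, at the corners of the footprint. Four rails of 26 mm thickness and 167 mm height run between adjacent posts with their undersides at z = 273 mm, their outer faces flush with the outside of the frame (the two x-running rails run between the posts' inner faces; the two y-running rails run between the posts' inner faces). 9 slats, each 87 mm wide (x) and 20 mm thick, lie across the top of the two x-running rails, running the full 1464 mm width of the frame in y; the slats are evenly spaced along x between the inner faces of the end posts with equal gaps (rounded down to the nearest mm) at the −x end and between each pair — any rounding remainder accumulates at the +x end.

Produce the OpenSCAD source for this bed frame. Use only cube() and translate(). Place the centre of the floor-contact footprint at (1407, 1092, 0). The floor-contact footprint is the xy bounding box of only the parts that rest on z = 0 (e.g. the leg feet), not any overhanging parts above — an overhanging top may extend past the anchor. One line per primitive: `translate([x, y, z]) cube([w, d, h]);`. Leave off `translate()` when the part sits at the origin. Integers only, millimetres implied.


translate([391, 360, 0]) cube([64, 64, 510]);
translate([391, 1760, 0]) cube([64, 64, 510]);
translate([2359, 360, 0]) cube([64, 64, 510]);
translate([2359, 1760, 0]) cube([64, 64, 510]);
translate([455, 360, 273]) cube([1904, 26, 167]);
translate([455, 1798, 273]) cube([1904, 26, 167]);
translate([391, 424, 273]) cube([26, 1336, 167]);
translate([2397, 424, 273]) cube([26, 1336, 167]);
translate([567, 360, 440]) cube([87, 1464, 20]);
translate([766, 360, 440]) cube([87, 1464, 20]);
translate([965, 360, 440]) cube([87, 1464, 20]);
translate([1164, 360, 440]) cube([87, 1464, 20]);
translate([1363, 360, 440]) cube([87, 1464, 20]);
translate([1562, 360, 440]) cube([87, 1464, 20]);
translate([1761, 360, 440]) cube([87, 1464, 20]);
translate([1960, 360, 440]) cube([87, 1464, 20]);
translate([2159, 360, 440]) cube([87, 1464, 20]);


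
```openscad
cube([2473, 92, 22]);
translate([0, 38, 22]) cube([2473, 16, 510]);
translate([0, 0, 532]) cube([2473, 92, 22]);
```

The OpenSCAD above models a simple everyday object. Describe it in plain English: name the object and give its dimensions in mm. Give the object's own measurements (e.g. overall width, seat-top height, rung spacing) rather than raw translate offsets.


An I-beam lying along x, 2473 mm long. Overall section height 554 mm. Two flanges 92 mm wide (y) and 22 mm thick, one on the floor and one at the top; a web 16 mm thick runs between them, centred on the flange width.


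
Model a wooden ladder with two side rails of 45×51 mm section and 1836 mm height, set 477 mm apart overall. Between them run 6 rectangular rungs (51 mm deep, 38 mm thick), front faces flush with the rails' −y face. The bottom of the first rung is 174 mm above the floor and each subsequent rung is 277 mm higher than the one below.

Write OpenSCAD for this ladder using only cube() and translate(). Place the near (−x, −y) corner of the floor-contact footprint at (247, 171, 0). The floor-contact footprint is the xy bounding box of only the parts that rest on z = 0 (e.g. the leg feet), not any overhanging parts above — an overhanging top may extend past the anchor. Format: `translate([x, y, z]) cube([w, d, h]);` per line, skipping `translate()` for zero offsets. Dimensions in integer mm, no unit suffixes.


translate([247, 171, 0]) cube([45, 51, 1836]);
translate([679, 171, 0]) cube([45, 51, 1836]);
translate([292, 171, 174]) cube([387, 51, 38]);
translate([292, 171, 451]) cube([387, 51, 38]);
translate([292, 171, 728]) cube([387, 51, 38]);
translate([292, 171, 1005]) cube([387, 51, 38]);
translate([292, 171, 1282]) cube([387, 51, 38]);
translate([292, 171, 1559]) cube([387, 51, 38]);


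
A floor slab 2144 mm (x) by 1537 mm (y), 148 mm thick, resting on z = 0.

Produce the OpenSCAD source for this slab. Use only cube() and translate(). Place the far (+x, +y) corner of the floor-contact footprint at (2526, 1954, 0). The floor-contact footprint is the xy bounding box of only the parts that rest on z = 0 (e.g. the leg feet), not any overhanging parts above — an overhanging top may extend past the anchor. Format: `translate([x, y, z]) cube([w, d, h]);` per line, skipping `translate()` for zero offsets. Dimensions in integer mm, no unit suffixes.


translate([382, 417, 0]) cube([2144, 1537, 148]);


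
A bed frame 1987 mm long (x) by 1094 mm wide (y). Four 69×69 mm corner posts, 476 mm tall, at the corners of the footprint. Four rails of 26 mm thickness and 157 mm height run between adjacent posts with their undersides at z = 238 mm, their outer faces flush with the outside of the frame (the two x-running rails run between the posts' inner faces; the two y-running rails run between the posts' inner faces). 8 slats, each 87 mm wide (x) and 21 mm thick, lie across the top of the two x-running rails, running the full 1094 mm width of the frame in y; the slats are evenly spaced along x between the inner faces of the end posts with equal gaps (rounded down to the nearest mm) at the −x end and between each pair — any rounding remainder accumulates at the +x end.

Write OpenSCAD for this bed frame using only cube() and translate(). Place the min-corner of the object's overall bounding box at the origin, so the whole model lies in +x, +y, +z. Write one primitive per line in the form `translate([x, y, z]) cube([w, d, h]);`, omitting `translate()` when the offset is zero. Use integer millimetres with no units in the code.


cube([69, 69, 476]);
translate([0, 1025, 0]) cube([69, 69, 476]);
translate([1918, 0, 0]) cube([69, 69, 476]);
translate([1918, 1025, 0]) cube([69, 69, 476]);
translate([69, 0, 238]) cube([1849, 26, 157]);
translate([69, 1068, 238]) cube([1849, 26, 157]);
translate([0, 69, 238]) cube([26, 956, 157]);
translate([1961, 69, 238]) cube([26, 956, 157]);
translate([197, 0, 395]) cube([87, 1094, 21]);
translate([412, 0, 395]) cube([87, 1094, 21]);
translate([627, 0, 395]) cube([87, 1094, 21]);
translate([842, 0, 395]) cube([87, 1094, 21]);
translate([1057, 0, 395]) cube([87, 1094, 21]);
translate([1272, 0, 395]) cube([87, 1094, 21]);
translate([1487, 0, 395]) cube([87, 1094, 21]);
translate([1702, 0, 395]) cube([87, 1094, 21]);


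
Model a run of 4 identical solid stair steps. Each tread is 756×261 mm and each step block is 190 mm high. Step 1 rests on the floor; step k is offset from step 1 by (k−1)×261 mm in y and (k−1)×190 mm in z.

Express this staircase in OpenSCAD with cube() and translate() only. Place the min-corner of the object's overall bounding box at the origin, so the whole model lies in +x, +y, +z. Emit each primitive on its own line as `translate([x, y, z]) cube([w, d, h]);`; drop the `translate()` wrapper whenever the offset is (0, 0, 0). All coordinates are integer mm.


cube([756, 261, 190]);
translate([0, 261, 190]) cube([756, 261, 190]);
translate([0, 522, 380]) cube([756, 261, 190]);
translate([0, 783, 570]) cube([756, 261, 190]);


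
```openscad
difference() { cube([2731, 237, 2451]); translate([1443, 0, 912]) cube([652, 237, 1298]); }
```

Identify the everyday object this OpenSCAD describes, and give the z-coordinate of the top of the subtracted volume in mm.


A wall with a window opening. The window head height is 2210 mm.

A wall with a rectangular opening subtracted — a window. Sill at z = 912, opening 1298 mm tall, so the head is at 912 + 1298 = 2210 mm.


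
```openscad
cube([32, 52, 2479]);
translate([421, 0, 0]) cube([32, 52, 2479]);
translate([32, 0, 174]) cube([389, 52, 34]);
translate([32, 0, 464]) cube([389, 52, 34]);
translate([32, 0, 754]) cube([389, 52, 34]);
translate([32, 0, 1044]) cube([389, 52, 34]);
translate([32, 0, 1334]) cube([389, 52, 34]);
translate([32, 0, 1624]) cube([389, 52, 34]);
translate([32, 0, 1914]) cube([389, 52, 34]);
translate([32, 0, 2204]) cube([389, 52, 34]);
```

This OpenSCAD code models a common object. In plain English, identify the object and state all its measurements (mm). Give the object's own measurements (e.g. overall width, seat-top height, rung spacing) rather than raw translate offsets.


A straight ladder. Two 32×52 mm vertical rails, 2479 mm tall, stand 453 mm apart (outside-to-outside) with their front faces coplanar on the −y side. 8 rungs, each 52 mm deep and 34 mm tall, span between the inner faces of the rails, front faces flush with the rails. The lowest rung's underside is at z = 174 mm and rungs are spaced 290 mm apart (underside to underside).


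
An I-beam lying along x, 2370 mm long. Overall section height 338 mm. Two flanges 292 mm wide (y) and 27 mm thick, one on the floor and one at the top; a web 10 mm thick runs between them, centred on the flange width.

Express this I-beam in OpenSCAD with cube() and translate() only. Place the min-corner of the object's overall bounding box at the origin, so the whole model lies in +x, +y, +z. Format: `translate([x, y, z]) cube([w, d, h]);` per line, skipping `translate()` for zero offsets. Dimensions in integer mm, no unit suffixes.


cube([2370, 292, 27]);
translate([0, 141, 27]) cube([2370, 10, 284]);
translate([0, 0, 311]) cube([2370, 292, 27]);


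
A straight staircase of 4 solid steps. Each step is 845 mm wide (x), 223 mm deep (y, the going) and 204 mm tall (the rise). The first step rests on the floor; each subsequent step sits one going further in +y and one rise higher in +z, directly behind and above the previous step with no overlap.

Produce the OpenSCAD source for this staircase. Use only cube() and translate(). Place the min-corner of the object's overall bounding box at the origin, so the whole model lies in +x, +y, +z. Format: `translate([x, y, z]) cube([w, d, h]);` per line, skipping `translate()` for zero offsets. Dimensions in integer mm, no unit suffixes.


cube([845, 223, 204]);
translate([0, 223, 204]) cube([845, 223, 204]);
translate([0, 446, 408]) cube([845, 223, 204]);
translate([0, 669, 612]) cube([845, 223, 204]);


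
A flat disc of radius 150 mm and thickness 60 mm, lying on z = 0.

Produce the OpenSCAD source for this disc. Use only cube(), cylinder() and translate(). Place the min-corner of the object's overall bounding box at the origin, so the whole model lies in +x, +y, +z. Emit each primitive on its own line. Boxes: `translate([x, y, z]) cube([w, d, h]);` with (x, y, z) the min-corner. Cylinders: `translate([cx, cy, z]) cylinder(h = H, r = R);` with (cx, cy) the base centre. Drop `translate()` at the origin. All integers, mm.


translate([150, 150, 0]) cylinder(h = 60, r = 150);


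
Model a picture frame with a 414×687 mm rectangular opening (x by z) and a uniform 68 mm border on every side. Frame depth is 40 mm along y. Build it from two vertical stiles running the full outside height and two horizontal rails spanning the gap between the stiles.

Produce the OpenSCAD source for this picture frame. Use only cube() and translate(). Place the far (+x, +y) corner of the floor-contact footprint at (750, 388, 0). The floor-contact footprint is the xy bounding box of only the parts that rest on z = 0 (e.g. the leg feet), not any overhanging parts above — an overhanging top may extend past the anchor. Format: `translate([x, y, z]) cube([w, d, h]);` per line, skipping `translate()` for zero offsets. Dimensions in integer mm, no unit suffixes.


translate([200, 348, 0]) cube([68, 40, 823]);
translate([682, 348, 0]) cube([68, 40, 823]);
translate([268, 348, 0]) cube([414, 40, 68]);
translate([268, 348, 755]) cube([414, 40, 68]);


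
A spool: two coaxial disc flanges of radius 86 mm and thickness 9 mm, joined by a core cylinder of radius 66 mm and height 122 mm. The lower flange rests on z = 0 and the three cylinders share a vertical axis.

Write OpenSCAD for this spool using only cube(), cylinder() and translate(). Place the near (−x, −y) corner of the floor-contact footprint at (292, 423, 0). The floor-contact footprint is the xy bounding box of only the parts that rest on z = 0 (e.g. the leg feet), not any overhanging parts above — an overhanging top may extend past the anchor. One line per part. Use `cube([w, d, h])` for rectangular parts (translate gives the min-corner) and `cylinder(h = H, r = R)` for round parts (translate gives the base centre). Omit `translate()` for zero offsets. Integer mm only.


translate([378, 509, 0]) cylinder(h = 9, r = 86);
translate([378, 509, 9]) cylinder(h = 122, r = 66);
translate([378, 509, 131]) cylinder(h = 9, r = 86);


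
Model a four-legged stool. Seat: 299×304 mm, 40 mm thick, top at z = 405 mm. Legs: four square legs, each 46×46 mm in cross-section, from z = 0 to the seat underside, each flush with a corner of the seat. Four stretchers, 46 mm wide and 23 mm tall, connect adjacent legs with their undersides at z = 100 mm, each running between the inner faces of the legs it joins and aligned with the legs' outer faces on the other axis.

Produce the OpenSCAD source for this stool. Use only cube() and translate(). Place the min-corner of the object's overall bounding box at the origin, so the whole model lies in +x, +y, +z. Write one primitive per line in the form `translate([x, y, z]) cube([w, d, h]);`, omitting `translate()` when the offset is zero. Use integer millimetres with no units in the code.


translate([0, 0, 365]) cube([299, 304, 40]);
cube([46, 46, 365]);
translate([253, 0, 0]) cube([46, 46, 365]);
translate([0, 258, 0]) cube([46, 46, 365]);
translate([253, 258, 0]) cube([46, 46, 365]);
translate([46, 0, 100]) cube([207, 46, 23]);
translate([46, 258, 100]) cube([207, 46, 23]);
translate([0, 46, 100]) cube([46, 212, 23]);
translate([253, 46, 100]) cube([46, 212, 23]);


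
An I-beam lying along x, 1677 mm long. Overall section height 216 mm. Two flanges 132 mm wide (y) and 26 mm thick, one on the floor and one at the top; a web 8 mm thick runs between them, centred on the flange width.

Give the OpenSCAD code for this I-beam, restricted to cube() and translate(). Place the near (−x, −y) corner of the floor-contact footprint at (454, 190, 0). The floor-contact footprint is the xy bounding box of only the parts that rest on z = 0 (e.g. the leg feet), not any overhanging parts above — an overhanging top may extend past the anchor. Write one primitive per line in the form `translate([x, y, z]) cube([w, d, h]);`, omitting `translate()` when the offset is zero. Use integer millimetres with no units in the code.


translate([454, 190, 0]) cube([1677, 132, 26]);
translate([454, 252, 26]) cube([1677, 8, 164]);
translate([454, 190, 190]) cube([1677, 132, 26]);


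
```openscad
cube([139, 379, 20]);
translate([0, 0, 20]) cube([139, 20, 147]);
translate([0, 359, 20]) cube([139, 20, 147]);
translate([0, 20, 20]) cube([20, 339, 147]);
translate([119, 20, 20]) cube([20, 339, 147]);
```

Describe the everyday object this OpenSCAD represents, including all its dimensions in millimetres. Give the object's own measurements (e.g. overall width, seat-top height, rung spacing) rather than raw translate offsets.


An open-topped rectangular box: outside dimensions 139×379×167 mm, with a uniform wall and base thickness of 20 mm. The base is a full 139×379 slab on the floor; four walls sit on top of the base. The front and back walls (the −y and +y sides) span the full width; the two side walls fit between them.


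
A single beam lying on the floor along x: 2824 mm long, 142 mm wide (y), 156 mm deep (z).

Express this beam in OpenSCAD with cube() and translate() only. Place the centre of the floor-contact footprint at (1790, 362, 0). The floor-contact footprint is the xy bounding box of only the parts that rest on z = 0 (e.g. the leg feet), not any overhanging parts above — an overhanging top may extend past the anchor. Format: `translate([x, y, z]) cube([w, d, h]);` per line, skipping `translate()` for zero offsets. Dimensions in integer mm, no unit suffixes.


translate([378, 291, 0]) cube([2824, 142, 156]);


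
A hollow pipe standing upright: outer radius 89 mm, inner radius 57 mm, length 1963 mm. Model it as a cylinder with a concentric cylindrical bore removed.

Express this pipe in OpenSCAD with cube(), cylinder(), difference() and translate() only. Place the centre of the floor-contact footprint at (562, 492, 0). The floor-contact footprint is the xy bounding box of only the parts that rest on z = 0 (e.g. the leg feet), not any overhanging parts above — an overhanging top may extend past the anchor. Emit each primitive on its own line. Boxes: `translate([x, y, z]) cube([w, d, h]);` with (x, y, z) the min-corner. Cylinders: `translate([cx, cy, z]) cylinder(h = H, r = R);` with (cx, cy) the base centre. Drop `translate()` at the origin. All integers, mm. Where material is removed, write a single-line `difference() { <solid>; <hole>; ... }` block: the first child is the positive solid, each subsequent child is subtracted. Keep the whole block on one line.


difference() { translate([562, 492, 0]) cylinder(h = 1963, r = 89); translate([562, 492, 0]) cylinder(h = 1963, r = 57); }


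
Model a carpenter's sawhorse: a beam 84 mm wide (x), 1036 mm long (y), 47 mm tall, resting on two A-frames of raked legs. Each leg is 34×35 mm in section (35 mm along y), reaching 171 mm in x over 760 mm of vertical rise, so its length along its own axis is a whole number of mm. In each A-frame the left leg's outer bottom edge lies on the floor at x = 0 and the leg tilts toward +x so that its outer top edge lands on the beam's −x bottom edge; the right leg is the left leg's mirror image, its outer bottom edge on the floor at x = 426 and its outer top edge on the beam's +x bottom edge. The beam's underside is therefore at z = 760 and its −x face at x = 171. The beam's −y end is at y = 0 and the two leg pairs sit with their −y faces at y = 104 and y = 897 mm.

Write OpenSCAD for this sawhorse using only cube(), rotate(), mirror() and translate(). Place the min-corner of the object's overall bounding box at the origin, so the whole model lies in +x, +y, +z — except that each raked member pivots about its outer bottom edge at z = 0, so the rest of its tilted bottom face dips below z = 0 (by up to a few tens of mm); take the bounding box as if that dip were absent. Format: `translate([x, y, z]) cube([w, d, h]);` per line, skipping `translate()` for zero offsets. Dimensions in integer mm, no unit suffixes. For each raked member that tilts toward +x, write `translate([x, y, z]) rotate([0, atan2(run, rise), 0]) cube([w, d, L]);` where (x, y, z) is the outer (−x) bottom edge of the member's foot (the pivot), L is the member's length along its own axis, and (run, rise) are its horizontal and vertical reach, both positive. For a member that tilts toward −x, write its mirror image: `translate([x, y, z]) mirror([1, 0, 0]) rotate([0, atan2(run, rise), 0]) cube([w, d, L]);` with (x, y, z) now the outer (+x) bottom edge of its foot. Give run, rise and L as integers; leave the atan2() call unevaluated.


translate([171, 0, 760]) cube([84, 1036, 47]);
translate([0, 104, 0]) rotate([0, atan2(171, 760), 0]) cube([34, 35, 779]);
translate([426, 104, 0]) mirror([1, 0, 0]) rotate([0, atan2(171, 760), 0]) cube([34, 35, 779]);
translate([0, 897, 0]) rotate([0, atan2(171, 760), 0]) cube([34, 35, 779]);
translate([426, 897, 0]) mirror([1, 0, 0]) rotate([0, atan2(171, 760), 0]) cube([34, 35, 779]);


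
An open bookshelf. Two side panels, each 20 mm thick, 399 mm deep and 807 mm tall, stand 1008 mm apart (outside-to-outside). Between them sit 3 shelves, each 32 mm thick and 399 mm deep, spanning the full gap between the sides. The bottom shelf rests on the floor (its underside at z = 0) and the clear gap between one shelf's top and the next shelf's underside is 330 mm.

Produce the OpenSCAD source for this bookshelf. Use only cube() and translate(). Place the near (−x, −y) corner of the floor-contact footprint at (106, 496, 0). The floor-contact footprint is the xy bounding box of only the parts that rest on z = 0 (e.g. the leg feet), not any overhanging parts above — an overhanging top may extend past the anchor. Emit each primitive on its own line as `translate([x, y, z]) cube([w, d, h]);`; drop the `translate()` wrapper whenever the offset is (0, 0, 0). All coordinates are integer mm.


translate([106, 496, 0]) cube([20, 399, 807]);
translate([1094, 496, 0]) cube([20, 399, 807]);
translate([126, 496, 0]) cube([968, 399, 32]);
translate([126, 496, 362]) cube([968, 399, 32]);
translate([126, 496, 724]) cube([968, 399, 32]);


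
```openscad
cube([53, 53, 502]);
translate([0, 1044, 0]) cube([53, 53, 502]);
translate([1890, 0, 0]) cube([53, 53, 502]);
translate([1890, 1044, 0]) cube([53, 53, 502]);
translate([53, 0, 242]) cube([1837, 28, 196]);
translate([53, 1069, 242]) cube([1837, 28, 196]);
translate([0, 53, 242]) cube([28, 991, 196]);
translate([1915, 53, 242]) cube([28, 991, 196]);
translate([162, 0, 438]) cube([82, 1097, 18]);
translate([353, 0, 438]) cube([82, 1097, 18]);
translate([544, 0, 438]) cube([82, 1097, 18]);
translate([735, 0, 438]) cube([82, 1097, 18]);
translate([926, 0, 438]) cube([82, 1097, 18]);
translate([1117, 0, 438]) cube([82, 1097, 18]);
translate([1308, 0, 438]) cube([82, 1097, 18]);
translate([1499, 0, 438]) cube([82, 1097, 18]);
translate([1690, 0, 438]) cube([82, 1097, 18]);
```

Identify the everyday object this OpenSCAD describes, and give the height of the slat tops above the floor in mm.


A bed frame. The slat-top height is 456 mm.

Four posts, four rails, and a row of slats — a bed frame. Slats sit on the rails at z = 242 + 196 = 438; with slat thickness 18, the top is 456 mm.


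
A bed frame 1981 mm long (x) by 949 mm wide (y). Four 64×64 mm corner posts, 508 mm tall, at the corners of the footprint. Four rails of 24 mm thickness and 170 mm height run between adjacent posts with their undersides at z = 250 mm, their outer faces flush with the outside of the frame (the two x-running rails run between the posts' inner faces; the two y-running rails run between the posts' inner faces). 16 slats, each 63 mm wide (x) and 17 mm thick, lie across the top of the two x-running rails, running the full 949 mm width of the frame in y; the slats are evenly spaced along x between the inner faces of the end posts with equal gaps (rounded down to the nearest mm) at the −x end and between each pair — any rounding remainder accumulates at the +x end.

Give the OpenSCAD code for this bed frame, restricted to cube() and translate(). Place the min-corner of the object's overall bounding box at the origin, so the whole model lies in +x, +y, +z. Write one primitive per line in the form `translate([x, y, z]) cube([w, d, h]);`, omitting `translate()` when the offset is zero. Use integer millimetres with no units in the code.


// slat z = rail_z + rail_h = 250 + 170 = 420
// slat gap = ⌊(1853 − 16·63) / 17⌋ = 49
cube([64, 64, 508]);
translate([0, 885, 0]) cube([64, 64, 508]);
translate([1917, 0, 0]) cube([64, 64, 508]);
translate([1917, 885, 0]) cube([64, 64, 508]);
translate([64, 0, 250]) cube([1853, 24, 170]);
translate([64, 925, 250]) cube([1853, 24, 170]);
translate([0, 64, 250]) cube([24, 821, 170]);
translate([1957, 64, 250]) cube([24, 821, 170]);
translate([113, 0, 420]) cube([63, 949, 17]);
translate([225, 0, 420]) cube([63, 949, 17]);
translate([337, 0, 420]) cube([63, 949, 17]);
translate([449, 0, 420]) cube([63, 949, 17]);
translate([561, 0, 420]) cube([63, 949, 17]);
translate([673, 0, 420]) cube([63, 949, 17]);
translate([785, 0, 420]) cube([63, 949, 17]);
translate([897, 0, 420]) cube([63, 949, 17]);
translate([1009, 0, 420]) cube([63, 949, 17]);
translate([1121, 0, 420]) cube([63, 949, 17]);
translate([1233, 0, 420]) cube([63, 949, 17]);
translate([1345, 0, 420]) cube([63, 949, 17]);
translate([1457, 0, 420]) cube([63, 949, 17]);
translate([1569, 0, 420]) cube([63, 949, 17]);
translate([1681, 0, 420]) cube([63, 949, 17]);
translate([1793, 0, 420]) cube([63, 949, 17]);


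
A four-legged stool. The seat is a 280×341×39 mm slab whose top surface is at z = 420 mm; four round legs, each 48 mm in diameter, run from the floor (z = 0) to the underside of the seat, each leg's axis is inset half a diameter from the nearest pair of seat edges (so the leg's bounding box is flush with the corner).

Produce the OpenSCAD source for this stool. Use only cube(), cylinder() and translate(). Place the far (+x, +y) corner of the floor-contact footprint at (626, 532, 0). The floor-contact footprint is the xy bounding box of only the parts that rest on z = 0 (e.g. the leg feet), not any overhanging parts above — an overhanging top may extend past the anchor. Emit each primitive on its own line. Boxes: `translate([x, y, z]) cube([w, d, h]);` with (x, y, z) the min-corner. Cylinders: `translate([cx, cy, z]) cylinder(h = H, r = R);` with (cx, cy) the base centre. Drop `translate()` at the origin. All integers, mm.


translate([346, 191, 381]) cube([280, 341, 39]);
translate([370, 215, 0]) cylinder(h = 381, r = 24);
translate([602, 215, 0]) cylinder(h = 381, r = 24);
translate([370, 508, 0]) cylinder(h = 381, r = 24);
translate([602, 508, 0]) cylinder(h = 381, r = 24);


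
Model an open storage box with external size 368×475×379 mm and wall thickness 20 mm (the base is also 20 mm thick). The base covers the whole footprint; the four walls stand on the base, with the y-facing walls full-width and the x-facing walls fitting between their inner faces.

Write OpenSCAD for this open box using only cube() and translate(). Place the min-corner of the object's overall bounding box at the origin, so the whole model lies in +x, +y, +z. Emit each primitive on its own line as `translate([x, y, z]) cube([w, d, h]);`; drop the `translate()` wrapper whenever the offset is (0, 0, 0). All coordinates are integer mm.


cube([368, 475, 20]);
translate([0, 0, 20]) cube([368, 20, 359]);
translate([0, 455, 20]) cube([368, 20, 359]);
translate([0, 20, 20]) cube([20, 435, 359]);
translate([348, 20, 20]) cube([20, 435, 359]);


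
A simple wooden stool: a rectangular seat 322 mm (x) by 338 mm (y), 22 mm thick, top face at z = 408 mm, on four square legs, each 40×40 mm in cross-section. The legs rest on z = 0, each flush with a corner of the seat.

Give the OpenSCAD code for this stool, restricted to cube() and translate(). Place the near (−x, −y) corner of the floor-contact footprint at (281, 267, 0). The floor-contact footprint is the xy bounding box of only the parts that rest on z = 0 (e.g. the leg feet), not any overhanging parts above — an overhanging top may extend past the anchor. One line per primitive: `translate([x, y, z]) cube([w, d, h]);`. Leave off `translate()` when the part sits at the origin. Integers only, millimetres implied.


translate([281, 267, 386]) cube([322, 338, 22]);
translate([281, 267, 0]) cube([40, 40, 386]);
translate([563, 267, 0]) cube([40, 40, 386]);
translate([281, 565, 0]) cube([40, 40, 386]);
translate([563, 565, 0]) cube([40, 40, 386]);


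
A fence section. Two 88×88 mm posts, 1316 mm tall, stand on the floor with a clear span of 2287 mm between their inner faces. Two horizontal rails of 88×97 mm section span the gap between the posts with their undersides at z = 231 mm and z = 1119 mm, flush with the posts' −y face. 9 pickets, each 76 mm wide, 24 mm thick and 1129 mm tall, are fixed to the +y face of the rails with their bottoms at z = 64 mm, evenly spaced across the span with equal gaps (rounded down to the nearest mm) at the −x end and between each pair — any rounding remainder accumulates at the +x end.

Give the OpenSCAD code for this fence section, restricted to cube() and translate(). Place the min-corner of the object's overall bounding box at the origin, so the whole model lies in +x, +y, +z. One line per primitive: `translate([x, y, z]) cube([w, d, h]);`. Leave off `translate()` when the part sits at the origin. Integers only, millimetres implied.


cube([88, 88, 1316]);
translate([2375, 0, 0]) cube([88, 88, 1316]);
translate([88, 0, 231]) cube([2287, 88, 97]);
translate([88, 0, 1119]) cube([2287, 88, 97]);
translate([248, 88, 64]) cube([76, 24, 1129]);
translate([484, 88, 64]) cube([76, 24, 1129]);
translate([720, 88, 64]) cube([76, 24, 1129]);
translate([956, 88, 64]) cube([76, 24, 1129]);
translate([1192, 88, 64]) cube([76, 24, 1129]);
translate([1428, 88, 64]) cube([76, 24, 1129]);
translate([1664, 88, 64]) cube([76, 24, 1129]);
translate([1900, 88, 64]) cube([76, 24, 1129]);
translate([2136, 88, 64]) cube([76, 24, 1129]);


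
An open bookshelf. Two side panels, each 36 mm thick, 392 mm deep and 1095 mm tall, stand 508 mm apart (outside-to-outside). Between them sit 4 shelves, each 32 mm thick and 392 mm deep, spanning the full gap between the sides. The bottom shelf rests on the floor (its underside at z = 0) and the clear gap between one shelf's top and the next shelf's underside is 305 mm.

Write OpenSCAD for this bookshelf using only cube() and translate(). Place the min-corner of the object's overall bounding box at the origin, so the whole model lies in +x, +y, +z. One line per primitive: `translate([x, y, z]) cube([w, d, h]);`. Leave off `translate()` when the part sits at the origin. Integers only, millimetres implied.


cube([36, 392, 1095]);
translate([472, 0, 0]) cube([36, 392, 1095]);
translate([36, 0, 0]) cube([436, 392, 32]);
translate([36, 0, 337]) cube([436, 392, 32]);
translate([36, 0, 674]) cube([436, 392, 32]);
translate([36, 0, 1011]) cube([436, 392, 32]);


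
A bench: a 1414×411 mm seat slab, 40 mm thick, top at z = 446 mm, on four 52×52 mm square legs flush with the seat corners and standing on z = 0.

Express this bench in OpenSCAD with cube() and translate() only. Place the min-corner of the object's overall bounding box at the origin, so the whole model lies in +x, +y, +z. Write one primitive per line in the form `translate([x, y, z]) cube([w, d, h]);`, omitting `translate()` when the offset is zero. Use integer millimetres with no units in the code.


translate([0, 0, 406]) cube([1414, 411, 40]);
cube([52, 52, 406]);
translate([0, 359, 0]) cube([52, 52, 406]);
translate([1362, 0, 0]) cube([52, 52, 406]);
translate([1362, 359, 0]) cube([52, 52, 406]);


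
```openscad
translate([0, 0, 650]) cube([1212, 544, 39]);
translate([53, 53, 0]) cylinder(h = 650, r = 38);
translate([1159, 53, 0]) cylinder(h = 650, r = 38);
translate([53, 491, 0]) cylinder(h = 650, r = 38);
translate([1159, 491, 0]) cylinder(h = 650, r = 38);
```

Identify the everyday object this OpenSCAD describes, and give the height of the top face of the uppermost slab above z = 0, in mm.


A table. The table height is 689 mm.

A 1212×544×39 slab sits at z = 650 on four Ø76 mm round legs — a table. The top surface is at 650 + 39 = 689 mm.


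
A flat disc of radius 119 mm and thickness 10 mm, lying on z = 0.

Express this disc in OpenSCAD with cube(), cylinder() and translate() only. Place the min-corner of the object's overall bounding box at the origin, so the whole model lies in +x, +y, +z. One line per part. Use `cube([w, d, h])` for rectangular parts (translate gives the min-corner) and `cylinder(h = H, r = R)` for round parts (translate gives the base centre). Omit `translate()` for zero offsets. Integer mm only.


translate([119, 119, 0]) cylinder(h = 10, r = 119);


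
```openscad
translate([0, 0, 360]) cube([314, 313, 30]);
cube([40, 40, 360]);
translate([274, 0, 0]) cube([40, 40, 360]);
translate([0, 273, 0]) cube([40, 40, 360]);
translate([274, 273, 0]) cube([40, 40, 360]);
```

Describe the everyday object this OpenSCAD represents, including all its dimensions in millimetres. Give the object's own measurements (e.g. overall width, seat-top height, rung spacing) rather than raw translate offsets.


A four-legged stool. The seat is a 314×313×30 mm slab whose top surface is at z = 390 mm; four square legs, each 40×40 mm in cross-section, run from the floor (z = 0) to the underside of the seat, each flush with a corner of the seat.


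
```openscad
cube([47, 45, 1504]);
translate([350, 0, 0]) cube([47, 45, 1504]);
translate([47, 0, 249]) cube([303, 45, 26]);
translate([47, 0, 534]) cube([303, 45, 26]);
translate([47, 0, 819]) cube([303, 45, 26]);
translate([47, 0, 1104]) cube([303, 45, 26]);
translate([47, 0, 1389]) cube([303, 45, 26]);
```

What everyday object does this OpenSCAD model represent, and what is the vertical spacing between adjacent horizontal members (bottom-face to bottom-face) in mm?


A ladder. The rung spacing is 285 mm.

Two tall 47×45 posts with 5 short bars between them — a ladder. Adjacent rungs sit at z = 249 and z = 534, so the spacing is 534 − 249 = 285 mm.
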